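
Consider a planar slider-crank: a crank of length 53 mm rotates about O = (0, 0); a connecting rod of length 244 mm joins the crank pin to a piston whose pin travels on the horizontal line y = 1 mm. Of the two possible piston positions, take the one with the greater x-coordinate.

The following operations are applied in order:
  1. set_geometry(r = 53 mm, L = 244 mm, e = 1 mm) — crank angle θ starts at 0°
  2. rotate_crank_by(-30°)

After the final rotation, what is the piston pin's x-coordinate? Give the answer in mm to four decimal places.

set_geometry: r = 53 mm, L = 244 mm, e = 1 mm; θ ← 0°
rotate_crank_by(-30°): θ ← 0° -30° = -30°
crank pin P = (r cos θ, r sin θ) = (45.899346, -26.500000)
h = r sin θ − e = -26.500000 − 1 = -27.500000
x = r cos θ + √(L² − h²) = 45.899346 + √(59536.0 − 756.2500) = 45.899346 + 242.445355 = 288.344701

288.3447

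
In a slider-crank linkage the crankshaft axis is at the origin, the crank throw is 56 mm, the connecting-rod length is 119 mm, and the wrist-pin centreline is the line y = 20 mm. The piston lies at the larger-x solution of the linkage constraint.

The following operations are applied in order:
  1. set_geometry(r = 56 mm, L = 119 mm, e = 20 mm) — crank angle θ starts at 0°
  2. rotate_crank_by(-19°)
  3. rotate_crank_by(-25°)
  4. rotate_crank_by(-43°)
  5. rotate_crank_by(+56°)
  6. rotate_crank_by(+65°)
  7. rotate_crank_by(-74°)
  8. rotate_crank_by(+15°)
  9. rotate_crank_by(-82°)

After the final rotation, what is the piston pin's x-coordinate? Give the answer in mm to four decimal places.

77.1737

set_geometry: r = 56 mm, L = 119 mm, e = 20 mm; θ ← 0°
rotate_crank_by(-19°): θ ← 0° -19° = -19°
rotate_crank_by(-25°): θ ← -19° -25° = -44°
rotate_crank_by(-43°): θ ← -44° -43° = -87°
rotate_crank_by(+56°): θ ← -87° +56° = -31°
rotate_crank_by(+65°): θ ← -31° +65° = 34°
rotate_crank_by(-74°): θ ← 34° -74° = -40°
rotate_crank_by(+15°): θ ← -40° +15° = -25°
rotate_crank_by(-82°): θ ← -25° -82° = -107°
crank pin P = (r cos θ, r sin θ) = (-16.372815, -53.553066)
h = r sin θ − e = -53.553066 − 20 = -73.553066
x = r cos θ + √(L² − h²) = -16.372815 + √(14161.0 − 5410.0536) = -16.372815 + 93.546493 = 77.173678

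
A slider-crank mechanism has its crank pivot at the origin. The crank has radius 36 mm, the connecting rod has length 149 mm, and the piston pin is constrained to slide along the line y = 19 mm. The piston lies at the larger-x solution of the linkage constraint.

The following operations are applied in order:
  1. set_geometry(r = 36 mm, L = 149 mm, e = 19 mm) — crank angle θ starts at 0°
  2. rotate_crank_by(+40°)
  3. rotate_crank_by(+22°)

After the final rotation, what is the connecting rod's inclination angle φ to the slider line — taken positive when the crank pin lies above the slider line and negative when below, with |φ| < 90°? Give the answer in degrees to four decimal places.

set_geometry: r = 36 mm, L = 149 mm, e = 19 mm; θ ← 0°
rotate_crank_by(+40°): θ ← 0° +40° = 40°
rotate_crank_by(+22°): θ ← 40° +22° = 62°
crank pin P = (r cos θ, r sin θ) = (16.900976, 31.786113)
h = r sin θ − e = 31.786113 − 19 = 12.786113
sin φ = h / L = 12.786113 / 149 = 0.08581284
φ = arcsin(0.08581284) = 4.922768°

4.9228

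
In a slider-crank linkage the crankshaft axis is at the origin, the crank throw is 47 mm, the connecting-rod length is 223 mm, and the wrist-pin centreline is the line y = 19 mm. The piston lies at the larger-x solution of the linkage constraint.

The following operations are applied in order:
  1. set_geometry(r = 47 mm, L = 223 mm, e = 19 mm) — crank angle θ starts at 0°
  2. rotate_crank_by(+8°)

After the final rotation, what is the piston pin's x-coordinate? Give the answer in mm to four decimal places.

269.1943

set_geometry: r = 47 mm, L = 223 mm, e = 19 mm; θ ← 0°
rotate_crank_by(+8°): θ ← 0° +8° = 8°
crank pin P = (r cos θ, r sin θ) = (46.542599, 6.541136)
h = r sin θ − e = 6.541136 − 19 = -12.458864
x = r cos θ + √(L² − h²) = 46.542599 + √(49729.0 − 155.2233) = 46.542599 + 222.651694 = 269.194293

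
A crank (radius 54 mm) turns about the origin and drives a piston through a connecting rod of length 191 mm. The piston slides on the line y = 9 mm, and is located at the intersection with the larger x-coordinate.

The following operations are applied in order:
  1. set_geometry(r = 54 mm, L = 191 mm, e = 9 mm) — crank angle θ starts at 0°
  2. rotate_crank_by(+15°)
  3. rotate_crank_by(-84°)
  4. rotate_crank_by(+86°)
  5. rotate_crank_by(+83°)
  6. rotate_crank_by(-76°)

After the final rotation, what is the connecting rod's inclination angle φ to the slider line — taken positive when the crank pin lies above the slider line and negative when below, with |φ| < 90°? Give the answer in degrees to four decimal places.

3.8918

set_geometry: r = 54 mm, L = 191 mm, e = 9 mm; θ ← 0°
rotate_crank_by(+15°): θ ← 0° +15° = 15°
rotate_crank_by(-84°): θ ← 15° -84° = -69°
rotate_crank_by(+86°): θ ← -69° +86° = 17°
rotate_crank_by(+83°): θ ← 17° +83° = 100°
rotate_crank_by(-76°): θ ← 100° -76° = 24°
crank pin P = (r cos θ, r sin θ) = (49.331455, 21.963779)
h = r sin θ − e = 21.963779 − 9 = 12.963779
sin φ = h / L = 12.963779 / 191 = 0.06787319
φ = arcsin(0.06787319) = 3.891839°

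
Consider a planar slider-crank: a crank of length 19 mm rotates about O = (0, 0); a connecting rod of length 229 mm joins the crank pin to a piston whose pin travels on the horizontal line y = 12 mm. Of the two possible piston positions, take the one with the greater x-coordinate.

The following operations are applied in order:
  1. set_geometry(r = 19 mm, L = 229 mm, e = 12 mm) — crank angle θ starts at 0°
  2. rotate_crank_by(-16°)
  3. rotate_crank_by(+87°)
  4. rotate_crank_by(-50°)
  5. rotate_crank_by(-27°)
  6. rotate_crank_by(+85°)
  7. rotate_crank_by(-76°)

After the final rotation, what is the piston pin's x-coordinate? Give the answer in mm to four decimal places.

247.7093

set_geometry: r = 19 mm, L = 229 mm, e = 12 mm; θ ← 0°
rotate_crank_by(-16°): θ ← 0° -16° = -16°
rotate_crank_by(+87°): θ ← -16° +87° = 71°
rotate_crank_by(-50°): θ ← 71° -50° = 21°
rotate_crank_by(-27°): θ ← 21° -27° = -6°
rotate_crank_by(+85°): θ ← -6° +85° = 79°
rotate_crank_by(-76°): θ ← 79° -76° = 3°
crank pin P = (r cos θ, r sin θ) = (18.973961, 0.994383)
h = r sin θ − e = 0.994383 − 12 = -11.005617
x = r cos θ + √(L² − h²) = 18.973961 + √(52441.0 − 121.1236) = 18.973961 + 228.735385 = 247.709346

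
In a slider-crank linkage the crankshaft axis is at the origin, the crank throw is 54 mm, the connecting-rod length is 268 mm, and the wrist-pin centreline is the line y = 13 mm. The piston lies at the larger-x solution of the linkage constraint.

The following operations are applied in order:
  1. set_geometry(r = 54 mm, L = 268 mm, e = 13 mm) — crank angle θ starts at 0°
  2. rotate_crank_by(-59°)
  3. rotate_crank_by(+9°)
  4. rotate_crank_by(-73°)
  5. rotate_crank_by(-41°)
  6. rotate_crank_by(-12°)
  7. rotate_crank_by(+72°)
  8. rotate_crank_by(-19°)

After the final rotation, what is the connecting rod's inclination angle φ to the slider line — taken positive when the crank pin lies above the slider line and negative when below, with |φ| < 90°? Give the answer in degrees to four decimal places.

set_geometry: r = 54 mm, L = 268 mm, e = 13 mm; θ ← 0°
rotate_crank_by(-59°): θ ← 0° -59° = -59°
rotate_crank_by(+9°): θ ← -59° +9° = -50°
rotate_crank_by(-73°): θ ← -50° -73° = -123°
rotate_crank_by(-41°): θ ← -123° -41° = -164°
rotate_crank_by(-12°): θ ← -164° -12° = -176°
rotate_crank_by(+72°): θ ← -176° +72° = -104°
rotate_crank_by(-19°): θ ← -104° -19° = -123°
crank pin P = (r cos θ, r sin θ) = (-29.410508, -45.288211)
h = r sin θ − e = -45.288211 − 13 = -58.288211
sin φ = h / L = -58.288211 / 268 = -0.21749332
φ = arcsin(-0.21749332) = -12.561846°

-12.5618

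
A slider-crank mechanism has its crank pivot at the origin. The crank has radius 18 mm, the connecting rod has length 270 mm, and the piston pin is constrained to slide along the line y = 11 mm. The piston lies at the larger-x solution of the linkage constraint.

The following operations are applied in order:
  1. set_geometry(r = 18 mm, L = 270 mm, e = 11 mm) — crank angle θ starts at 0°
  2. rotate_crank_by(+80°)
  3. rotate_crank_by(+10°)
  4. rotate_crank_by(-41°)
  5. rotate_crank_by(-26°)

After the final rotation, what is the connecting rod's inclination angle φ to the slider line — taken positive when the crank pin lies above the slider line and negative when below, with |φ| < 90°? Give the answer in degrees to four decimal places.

-0.8418

set_geometry: r = 18 mm, L = 270 mm, e = 11 mm; θ ← 0°
rotate_crank_by(+80°): θ ← 0° +80° = 80°
rotate_crank_by(+10°): θ ← 80° +10° = 90°
rotate_crank_by(-41°): θ ← 90° -41° = 49°
rotate_crank_by(-26°): θ ← 49° -26° = 23°
crank pin P = (r cos θ, r sin θ) = (16.569087, 7.033160)
h = r sin θ − e = 7.033160 − 11 = -3.966840
sin φ = h / L = -3.966840 / 270 = -0.01469200
φ = arcsin(-0.01469200) = -0.841820°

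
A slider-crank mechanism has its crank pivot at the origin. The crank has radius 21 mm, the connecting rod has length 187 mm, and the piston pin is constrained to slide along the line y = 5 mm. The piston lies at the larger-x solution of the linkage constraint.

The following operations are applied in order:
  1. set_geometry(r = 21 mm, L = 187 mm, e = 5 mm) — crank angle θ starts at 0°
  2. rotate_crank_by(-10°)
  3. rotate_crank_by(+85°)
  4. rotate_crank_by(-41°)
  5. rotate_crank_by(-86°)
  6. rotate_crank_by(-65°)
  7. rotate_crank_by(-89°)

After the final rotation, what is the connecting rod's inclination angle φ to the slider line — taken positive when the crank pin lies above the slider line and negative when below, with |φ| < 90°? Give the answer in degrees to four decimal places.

1.2887

set_geometry: r = 21 mm, L = 187 mm, e = 5 mm; θ ← 0°
rotate_crank_by(-10°): θ ← 0° -10° = -10°
rotate_crank_by(+85°): θ ← -10° +85° = 75°
rotate_crank_by(-41°): θ ← 75° -41° = 34°
rotate_crank_by(-86°): θ ← 34° -86° = -52°
rotate_crank_by(-65°): θ ← -52° -65° = -117°
rotate_crank_by(-89°): θ ← -117° -89° = -206°
crank pin P = (r cos θ, r sin θ) = (-18.874675, 9.205794)
h = r sin θ − e = 9.205794 − 5 = 4.205794
sin φ = h / L = 4.205794 / 187 = 0.02249088
φ = arcsin(0.02249088) = 1.288741°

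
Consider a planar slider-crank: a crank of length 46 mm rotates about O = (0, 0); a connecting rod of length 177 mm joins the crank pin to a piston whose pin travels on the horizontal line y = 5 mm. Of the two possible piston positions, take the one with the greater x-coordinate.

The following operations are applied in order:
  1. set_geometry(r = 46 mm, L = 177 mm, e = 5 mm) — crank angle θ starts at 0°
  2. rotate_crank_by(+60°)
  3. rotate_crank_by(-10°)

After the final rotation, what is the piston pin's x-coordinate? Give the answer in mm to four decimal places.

203.9662

set_geometry: r = 46 mm, L = 177 mm, e = 5 mm; θ ← 0°
rotate_crank_by(+60°): θ ← 0° +60° = 60°
rotate_crank_by(-10°): θ ← 60° -10° = 50°
crank pin P = (r cos θ, r sin θ) = (29.568230, 35.238044)
h = r sin θ − e = 35.238044 − 5 = 30.238044
x = r cos θ + √(L² − h²) = 29.568230 + √(31329.0 − 914.3393) = 29.568230 + 174.397995 = 203.966225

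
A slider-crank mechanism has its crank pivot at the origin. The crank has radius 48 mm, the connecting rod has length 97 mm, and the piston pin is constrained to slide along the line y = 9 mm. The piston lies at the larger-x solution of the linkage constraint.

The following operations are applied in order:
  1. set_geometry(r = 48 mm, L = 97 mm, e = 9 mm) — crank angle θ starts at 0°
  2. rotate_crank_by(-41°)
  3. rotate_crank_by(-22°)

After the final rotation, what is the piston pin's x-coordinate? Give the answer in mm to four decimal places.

103.8223

set_geometry: r = 48 mm, L = 97 mm, e = 9 mm; θ ← 0°
rotate_crank_by(-41°): θ ← 0° -41° = -41°
rotate_crank_by(-22°): θ ← -41° -22° = -63°
crank pin P = (r cos θ, r sin θ) = (21.791544, -42.768313)
h = r sin θ − e = -42.768313 − 9 = -51.768313
x = r cos θ + √(L² − h²) = 21.791544 + √(9409.0 − 2679.9582) = 21.791544 + 82.030737 = 103.822281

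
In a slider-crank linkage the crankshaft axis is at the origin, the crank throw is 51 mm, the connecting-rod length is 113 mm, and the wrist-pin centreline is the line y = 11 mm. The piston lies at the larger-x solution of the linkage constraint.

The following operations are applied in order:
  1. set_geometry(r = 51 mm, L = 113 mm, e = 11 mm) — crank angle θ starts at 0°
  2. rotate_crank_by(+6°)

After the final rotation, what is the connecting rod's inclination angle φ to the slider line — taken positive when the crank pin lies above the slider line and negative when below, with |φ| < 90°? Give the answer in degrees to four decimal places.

set_geometry: r = 51 mm, L = 113 mm, e = 11 mm; θ ← 0°
rotate_crank_by(+6°): θ ← 0° +6° = 6°
crank pin P = (r cos θ, r sin θ) = (50.720617, 5.330952)
h = r sin θ − e = 5.330952 − 11 = -5.669048
sin φ = h / L = -5.669048 / 113 = -0.05016857
φ = arcsin(-0.05016857) = -2.875654°

-2.8757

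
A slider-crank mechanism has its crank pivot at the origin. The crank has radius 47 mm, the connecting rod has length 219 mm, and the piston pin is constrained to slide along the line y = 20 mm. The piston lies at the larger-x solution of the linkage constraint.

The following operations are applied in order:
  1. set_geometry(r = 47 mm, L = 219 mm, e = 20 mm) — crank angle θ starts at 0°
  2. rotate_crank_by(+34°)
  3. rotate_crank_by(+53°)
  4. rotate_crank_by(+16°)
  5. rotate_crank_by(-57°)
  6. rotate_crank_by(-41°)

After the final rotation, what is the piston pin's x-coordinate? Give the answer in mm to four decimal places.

set_geometry: r = 47 mm, L = 219 mm, e = 20 mm; θ ← 0°
rotate_crank_by(+34°): θ ← 0° +34° = 34°
rotate_crank_by(+53°): θ ← 34° +53° = 87°
rotate_crank_by(+16°): θ ← 87° +16° = 103°
rotate_crank_by(-57°): θ ← 103° -57° = 46°
rotate_crank_by(-41°): θ ← 46° -41° = 5°
crank pin P = (r cos θ, r sin θ) = (46.821151, 4.096320)
h = r sin θ − e = 4.096320 − 20 = -15.903680
x = r cos θ + √(L² − h²) = 46.821151 + √(47961.0 − 252.9270) = 46.821151 + 218.421778 = 265.242928

265.2429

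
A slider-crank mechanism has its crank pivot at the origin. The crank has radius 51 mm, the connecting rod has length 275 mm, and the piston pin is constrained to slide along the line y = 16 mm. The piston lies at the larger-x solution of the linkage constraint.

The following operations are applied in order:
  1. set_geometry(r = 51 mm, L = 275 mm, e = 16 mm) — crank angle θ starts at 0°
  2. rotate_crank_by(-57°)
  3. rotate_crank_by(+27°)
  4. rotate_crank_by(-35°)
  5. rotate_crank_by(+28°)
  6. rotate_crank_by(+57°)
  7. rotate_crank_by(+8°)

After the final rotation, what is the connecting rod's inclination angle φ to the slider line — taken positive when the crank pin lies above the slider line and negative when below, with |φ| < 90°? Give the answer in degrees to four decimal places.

1.6552

set_geometry: r = 51 mm, L = 275 mm, e = 16 mm; θ ← 0°
rotate_crank_by(-57°): θ ← 0° -57° = -57°
rotate_crank_by(+27°): θ ← -57° +27° = -30°
rotate_crank_by(-35°): θ ← -30° -35° = -65°
rotate_crank_by(+28°): θ ← -65° +28° = -37°
rotate_crank_by(+57°): θ ← -37° +57° = 20°
rotate_crank_by(+8°): θ ← 20° +8° = 28°
crank pin P = (r cos θ, r sin θ) = (45.030327, 23.943050)
h = r sin θ − e = 23.943050 − 16 = 7.943050
sin φ = h / L = 7.943050 / 275 = 0.02888382
φ = arcsin(0.02888382) = 1.655151°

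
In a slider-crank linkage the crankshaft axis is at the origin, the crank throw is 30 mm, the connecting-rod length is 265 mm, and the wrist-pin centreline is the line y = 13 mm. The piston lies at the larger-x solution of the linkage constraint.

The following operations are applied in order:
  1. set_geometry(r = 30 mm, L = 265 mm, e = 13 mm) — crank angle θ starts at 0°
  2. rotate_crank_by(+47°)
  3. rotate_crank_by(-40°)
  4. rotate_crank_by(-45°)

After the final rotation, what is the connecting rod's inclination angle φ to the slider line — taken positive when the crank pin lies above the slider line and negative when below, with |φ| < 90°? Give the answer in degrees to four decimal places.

-6.8202

set_geometry: r = 30 mm, L = 265 mm, e = 13 mm; θ ← 0°
rotate_crank_by(+47°): θ ← 0° +47° = 47°
rotate_crank_by(-40°): θ ← 47° -40° = 7°
rotate_crank_by(-45°): θ ← 7° -45° = -38°
crank pin P = (r cos θ, r sin θ) = (23.640323, -18.469844)
h = r sin θ − e = -18.469844 − 13 = -31.469844
sin φ = h / L = -31.469844 / 265 = -0.11875413
φ = arcsin(-0.11875413) = -6.820205°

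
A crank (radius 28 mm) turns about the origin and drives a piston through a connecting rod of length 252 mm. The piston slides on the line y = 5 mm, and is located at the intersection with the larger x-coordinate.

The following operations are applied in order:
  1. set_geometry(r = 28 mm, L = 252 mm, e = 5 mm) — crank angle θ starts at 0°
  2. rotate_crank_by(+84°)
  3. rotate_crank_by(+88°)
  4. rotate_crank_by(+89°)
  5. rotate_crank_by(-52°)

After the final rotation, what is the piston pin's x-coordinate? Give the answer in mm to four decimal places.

set_geometry: r = 28 mm, L = 252 mm, e = 5 mm; θ ← 0°
rotate_crank_by(+84°): θ ← 0° +84° = 84°
rotate_crank_by(+88°): θ ← 84° +88° = 172°
rotate_crank_by(+89°): θ ← 172° +89° = 261°
rotate_crank_by(-52°): θ ← 261° -52° = 209°
crank pin P = (r cos θ, r sin θ) = (-24.489352, -13.574669)
h = r sin θ − e = -13.574669 − 5 = -18.574669
x = r cos θ + √(L² − h²) = -24.489352 + √(63504.0 − 345.0183) = -24.489352 + 251.314507 = 226.825156

226.8252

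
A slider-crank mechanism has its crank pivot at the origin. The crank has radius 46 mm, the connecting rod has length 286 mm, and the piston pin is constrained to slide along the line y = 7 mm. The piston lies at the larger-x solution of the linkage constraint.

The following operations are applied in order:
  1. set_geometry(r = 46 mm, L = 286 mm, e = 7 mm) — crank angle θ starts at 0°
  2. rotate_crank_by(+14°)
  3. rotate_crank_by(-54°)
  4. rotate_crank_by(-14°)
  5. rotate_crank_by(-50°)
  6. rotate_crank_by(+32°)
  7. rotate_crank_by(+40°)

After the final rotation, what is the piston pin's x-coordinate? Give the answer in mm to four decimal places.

set_geometry: r = 46 mm, L = 286 mm, e = 7 mm; θ ← 0°
rotate_crank_by(+14°): θ ← 0° +14° = 14°
rotate_crank_by(-54°): θ ← 14° -54° = -40°
rotate_crank_by(-14°): θ ← -40° -14° = -54°
rotate_crank_by(-50°): θ ← -54° -50° = -104°
rotate_crank_by(+32°): θ ← -104° +32° = -72°
rotate_crank_by(+40°): θ ← -72° +40° = -32°
crank pin P = (r cos θ, r sin θ) = (39.010212, -24.376286)
h = r sin θ − e = -24.376286 − 7 = -31.376286
x = r cos θ + √(L² − h²) = 39.010212 + √(81796.0 − 984.4713) = 39.010212 + 284.273686 = 323.283899

323.2839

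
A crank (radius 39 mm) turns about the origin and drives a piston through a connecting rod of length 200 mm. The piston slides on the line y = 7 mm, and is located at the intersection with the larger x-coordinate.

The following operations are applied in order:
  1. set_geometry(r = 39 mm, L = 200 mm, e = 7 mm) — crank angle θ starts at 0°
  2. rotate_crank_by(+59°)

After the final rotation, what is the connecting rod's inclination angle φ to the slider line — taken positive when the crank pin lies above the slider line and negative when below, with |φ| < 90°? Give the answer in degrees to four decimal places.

7.5937

set_geometry: r = 39 mm, L = 200 mm, e = 7 mm; θ ← 0°
rotate_crank_by(+59°): θ ← 0° +59° = 59°
crank pin P = (r cos θ, r sin θ) = (20.086485, 33.429525)
h = r sin θ − e = 33.429525 − 7 = 26.429525
sin φ = h / L = 26.429525 / 200 = 0.13214762
φ = arcsin(0.13214762) = 7.593713°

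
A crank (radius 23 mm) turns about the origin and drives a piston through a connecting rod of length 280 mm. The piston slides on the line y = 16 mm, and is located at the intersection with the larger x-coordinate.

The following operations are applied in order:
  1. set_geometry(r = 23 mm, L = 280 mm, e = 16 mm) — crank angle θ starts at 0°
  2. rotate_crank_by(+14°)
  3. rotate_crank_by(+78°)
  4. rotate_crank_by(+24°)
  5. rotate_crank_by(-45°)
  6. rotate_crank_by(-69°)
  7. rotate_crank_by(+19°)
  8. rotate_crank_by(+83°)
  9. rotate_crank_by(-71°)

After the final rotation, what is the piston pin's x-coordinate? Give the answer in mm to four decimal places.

set_geometry: r = 23 mm, L = 280 mm, e = 16 mm; θ ← 0°
rotate_crank_by(+14°): θ ← 0° +14° = 14°
rotate_crank_by(+78°): θ ← 14° +78° = 92°
rotate_crank_by(+24°): θ ← 92° +24° = 116°
rotate_crank_by(-45°): θ ← 116° -45° = 71°
rotate_crank_by(-69°): θ ← 71° -69° = 2°
rotate_crank_by(+19°): θ ← 2° +19° = 21°
rotate_crank_by(+83°): θ ← 21° +83° = 104°
rotate_crank_by(-71°): θ ← 104° -71° = 33°
crank pin P = (r cos θ, r sin θ) = (19.289423, 12.526698)
h = r sin θ − e = 12.526698 − 16 = -3.473302
x = r cos θ + √(L² − h²) = 19.289423 + √(78400.0 − 12.0638) = 19.289423 + 279.978457 = 299.267880

299.2679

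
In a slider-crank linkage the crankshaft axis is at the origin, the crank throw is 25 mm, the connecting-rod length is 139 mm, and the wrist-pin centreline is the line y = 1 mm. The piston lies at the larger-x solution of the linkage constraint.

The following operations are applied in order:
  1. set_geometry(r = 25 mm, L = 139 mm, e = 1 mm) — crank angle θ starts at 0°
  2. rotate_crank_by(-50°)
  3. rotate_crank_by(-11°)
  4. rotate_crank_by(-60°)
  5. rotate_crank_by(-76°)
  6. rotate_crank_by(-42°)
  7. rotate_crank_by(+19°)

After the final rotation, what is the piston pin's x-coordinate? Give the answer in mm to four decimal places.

set_geometry: r = 25 mm, L = 139 mm, e = 1 mm; θ ← 0°
rotate_crank_by(-50°): θ ← 0° -50° = -50°
rotate_crank_by(-11°): θ ← -50° -11° = -61°
rotate_crank_by(-60°): θ ← -61° -60° = -121°
rotate_crank_by(-76°): θ ← -121° -76° = -197°
rotate_crank_by(-42°): θ ← -197° -42° = -239°
rotate_crank_by(+19°): θ ← -239° +19° = -220°
crank pin P = (r cos θ, r sin θ) = (-19.151111, 16.069690)
h = r sin θ − e = 16.069690 − 1 = 15.069690
x = r cos θ + √(L² − h²) = -19.151111 + √(19321.0 − 227.0956) = -19.151111 + 138.180695 = 119.029584

119.0296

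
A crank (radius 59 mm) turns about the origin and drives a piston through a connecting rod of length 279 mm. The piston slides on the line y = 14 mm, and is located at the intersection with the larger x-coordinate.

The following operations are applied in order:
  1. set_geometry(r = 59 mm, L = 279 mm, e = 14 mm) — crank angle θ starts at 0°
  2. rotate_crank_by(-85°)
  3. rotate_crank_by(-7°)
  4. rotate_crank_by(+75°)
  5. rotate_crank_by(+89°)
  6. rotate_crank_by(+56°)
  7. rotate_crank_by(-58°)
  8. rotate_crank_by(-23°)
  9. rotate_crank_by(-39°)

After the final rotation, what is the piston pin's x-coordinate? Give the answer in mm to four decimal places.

337.3658

set_geometry: r = 59 mm, L = 279 mm, e = 14 mm; θ ← 0°
rotate_crank_by(-85°): θ ← 0° -85° = -85°
rotate_crank_by(-7°): θ ← -85° -7° = -92°
rotate_crank_by(+75°): θ ← -92° +75° = -17°
rotate_crank_by(+89°): θ ← -17° +89° = 72°
rotate_crank_by(+56°): θ ← 72° +56° = 128°
rotate_crank_by(-58°): θ ← 128° -58° = 70°
rotate_crank_by(-23°): θ ← 70° -23° = 47°
rotate_crank_by(-39°): θ ← 47° -39° = 8°
crank pin P = (r cos θ, r sin θ) = (58.425816, 8.211213)
h = r sin θ − e = 8.211213 − 14 = -5.788787
x = r cos θ + √(L² − h²) = 58.425816 + √(77841.0 − 33.5101) = 58.425816 + 278.939940 = 337.365756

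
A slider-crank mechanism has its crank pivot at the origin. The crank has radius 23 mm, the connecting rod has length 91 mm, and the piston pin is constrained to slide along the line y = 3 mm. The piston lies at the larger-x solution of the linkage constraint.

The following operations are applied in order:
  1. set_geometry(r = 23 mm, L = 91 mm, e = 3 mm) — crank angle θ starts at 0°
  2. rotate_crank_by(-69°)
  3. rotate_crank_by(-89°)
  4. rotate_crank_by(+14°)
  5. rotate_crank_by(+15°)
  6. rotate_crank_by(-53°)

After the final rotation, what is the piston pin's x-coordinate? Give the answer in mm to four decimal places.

set_geometry: r = 23 mm, L = 91 mm, e = 3 mm; θ ← 0°
rotate_crank_by(-69°): θ ← 0° -69° = -69°
rotate_crank_by(-89°): θ ← -69° -89° = -158°
rotate_crank_by(+14°): θ ← -158° +14° = -144°
rotate_crank_by(+15°): θ ← -144° +15° = -129°
rotate_crank_by(-53°): θ ← -129° -53° = -182°
crank pin P = (r cos θ, r sin θ) = (-22.985989, 0.802688)
h = r sin θ − e = 0.802688 − 3 = -2.197312
x = r cos θ + √(L² − h²) = -22.985989 + √(8281.0 − 4.8282) = -22.985989 + 90.973468 = 67.987479

67.9875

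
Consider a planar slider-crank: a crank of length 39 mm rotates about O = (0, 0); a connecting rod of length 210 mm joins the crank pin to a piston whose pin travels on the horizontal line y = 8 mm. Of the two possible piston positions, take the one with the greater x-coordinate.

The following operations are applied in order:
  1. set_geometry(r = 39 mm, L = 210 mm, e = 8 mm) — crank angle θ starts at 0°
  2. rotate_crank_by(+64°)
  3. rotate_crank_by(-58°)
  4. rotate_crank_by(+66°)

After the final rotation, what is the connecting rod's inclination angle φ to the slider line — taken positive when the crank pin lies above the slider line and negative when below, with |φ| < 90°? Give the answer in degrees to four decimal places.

set_geometry: r = 39 mm, L = 210 mm, e = 8 mm; θ ← 0°
rotate_crank_by(+64°): θ ← 0° +64° = 64°
rotate_crank_by(-58°): θ ← 64° -58° = 6°
rotate_crank_by(+66°): θ ← 6° +66° = 72°
crank pin P = (r cos θ, r sin θ) = (12.051663, 37.091204)
h = r sin θ − e = 37.091204 − 8 = 29.091204
sin φ = h / L = 29.091204 / 210 = 0.13852954
φ = arcsin(0.13852954) = 7.962766°

7.9628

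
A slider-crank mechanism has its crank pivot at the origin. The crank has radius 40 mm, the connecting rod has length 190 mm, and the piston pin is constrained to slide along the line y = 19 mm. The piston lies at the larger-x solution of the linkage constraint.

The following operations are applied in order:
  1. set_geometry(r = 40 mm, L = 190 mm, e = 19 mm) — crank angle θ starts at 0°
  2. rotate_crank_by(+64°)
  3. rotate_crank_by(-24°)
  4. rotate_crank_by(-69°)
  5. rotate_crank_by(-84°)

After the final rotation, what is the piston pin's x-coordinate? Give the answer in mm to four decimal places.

165.9860

set_geometry: r = 40 mm, L = 190 mm, e = 19 mm; θ ← 0°
rotate_crank_by(+64°): θ ← 0° +64° = 64°
rotate_crank_by(-24°): θ ← 64° -24° = 40°
rotate_crank_by(-69°): θ ← 40° -69° = -29°
rotate_crank_by(-84°): θ ← -29° -84° = -113°
crank pin P = (r cos θ, r sin θ) = (-15.629245, -36.820194)
h = r sin θ − e = -36.820194 − 19 = -55.820194
x = r cos θ + √(L² − h²) = -15.629245 + √(36100.0 − 3115.8941) = -15.629245 + 181.615269 = 165.986024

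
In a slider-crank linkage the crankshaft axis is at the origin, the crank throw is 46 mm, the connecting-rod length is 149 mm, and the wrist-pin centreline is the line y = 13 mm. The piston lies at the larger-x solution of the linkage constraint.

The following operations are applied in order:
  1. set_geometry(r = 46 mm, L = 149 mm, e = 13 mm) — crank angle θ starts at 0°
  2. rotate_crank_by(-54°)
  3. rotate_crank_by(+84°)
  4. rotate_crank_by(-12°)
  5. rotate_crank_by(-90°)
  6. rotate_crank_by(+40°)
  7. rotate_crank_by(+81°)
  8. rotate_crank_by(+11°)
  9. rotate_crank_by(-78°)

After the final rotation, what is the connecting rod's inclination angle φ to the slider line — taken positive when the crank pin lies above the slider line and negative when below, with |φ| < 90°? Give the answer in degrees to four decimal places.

-10.5241

set_geometry: r = 46 mm, L = 149 mm, e = 13 mm; θ ← 0°
rotate_crank_by(-54°): θ ← 0° -54° = -54°
rotate_crank_by(+84°): θ ← -54° +84° = 30°
rotate_crank_by(-12°): θ ← 30° -12° = 18°
rotate_crank_by(-90°): θ ← 18° -90° = -72°
rotate_crank_by(+40°): θ ← -72° +40° = -32°
rotate_crank_by(+81°): θ ← -32° +81° = 49°
rotate_crank_by(+11°): θ ← 49° +11° = 60°
rotate_crank_by(-78°): θ ← 60° -78° = -18°
crank pin P = (r cos θ, r sin θ) = (43.748600, -14.214782)
h = r sin θ − e = -14.214782 − 13 = -27.214782
sin φ = h / L = -27.214782 / 149 = -0.18264954
φ = arcsin(-0.18264954) = -10.524126°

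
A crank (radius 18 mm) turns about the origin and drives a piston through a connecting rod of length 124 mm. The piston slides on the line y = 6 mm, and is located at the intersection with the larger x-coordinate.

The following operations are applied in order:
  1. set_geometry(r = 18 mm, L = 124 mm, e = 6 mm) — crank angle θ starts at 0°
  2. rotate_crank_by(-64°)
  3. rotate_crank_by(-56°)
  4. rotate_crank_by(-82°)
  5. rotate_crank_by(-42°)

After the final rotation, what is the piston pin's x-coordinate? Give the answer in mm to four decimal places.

set_geometry: r = 18 mm, L = 124 mm, e = 6 mm; θ ← 0°
rotate_crank_by(-64°): θ ← 0° -64° = -64°
rotate_crank_by(-56°): θ ← -64° -56° = -120°
rotate_crank_by(-82°): θ ← -120° -82° = -202°
rotate_crank_by(-42°): θ ← -202° -42° = -244°
crank pin P = (r cos θ, r sin θ) = (-7.890681, 16.178293)
h = r sin θ − e = 16.178293 − 6 = 10.178293
x = r cos θ + √(L² − h²) = -7.890681 + √(15376.0 − 103.5976) = -7.890681 + 123.581562 = 115.690881

115.6909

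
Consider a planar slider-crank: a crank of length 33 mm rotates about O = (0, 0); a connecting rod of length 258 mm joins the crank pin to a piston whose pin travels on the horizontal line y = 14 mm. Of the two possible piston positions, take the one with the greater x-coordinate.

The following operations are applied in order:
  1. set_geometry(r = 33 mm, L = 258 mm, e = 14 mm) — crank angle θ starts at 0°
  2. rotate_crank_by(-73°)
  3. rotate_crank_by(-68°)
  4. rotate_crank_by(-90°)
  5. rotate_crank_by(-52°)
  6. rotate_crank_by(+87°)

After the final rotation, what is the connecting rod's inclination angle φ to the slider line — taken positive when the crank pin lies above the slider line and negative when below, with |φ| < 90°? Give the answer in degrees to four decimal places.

set_geometry: r = 33 mm, L = 258 mm, e = 14 mm; θ ← 0°
rotate_crank_by(-73°): θ ← 0° -73° = -73°
rotate_crank_by(-68°): θ ← -73° -68° = -141°
rotate_crank_by(-90°): θ ← -141° -90° = -231°
rotate_crank_by(-52°): θ ← -231° -52° = -283°
rotate_crank_by(+87°): θ ← -283° +87° = -196°
crank pin P = (r cos θ, r sin θ) = (-31.721636, 9.096033)
h = r sin θ − e = 9.096033 − 14 = -4.903967
sin φ = h / L = -4.903967 / 258 = -0.01900763
φ = arcsin(-0.01900763) = -1.089122°

-1.0891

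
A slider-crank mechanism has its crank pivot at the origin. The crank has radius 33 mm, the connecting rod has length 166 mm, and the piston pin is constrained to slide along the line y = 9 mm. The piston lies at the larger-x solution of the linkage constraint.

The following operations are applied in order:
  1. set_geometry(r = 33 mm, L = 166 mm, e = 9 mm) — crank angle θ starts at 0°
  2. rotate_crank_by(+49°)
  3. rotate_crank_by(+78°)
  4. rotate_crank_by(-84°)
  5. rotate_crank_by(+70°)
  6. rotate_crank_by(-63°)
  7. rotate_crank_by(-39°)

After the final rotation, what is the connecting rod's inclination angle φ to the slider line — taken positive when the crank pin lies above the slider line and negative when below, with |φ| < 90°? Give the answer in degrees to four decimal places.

set_geometry: r = 33 mm, L = 166 mm, e = 9 mm; θ ← 0°
rotate_crank_by(+49°): θ ← 0° +49° = 49°
rotate_crank_by(+78°): θ ← 49° +78° = 127°
rotate_crank_by(-84°): θ ← 127° -84° = 43°
rotate_crank_by(+70°): θ ← 43° +70° = 113°
rotate_crank_by(-63°): θ ← 113° -63° = 50°
rotate_crank_by(-39°): θ ← 50° -39° = 11°
crank pin P = (r cos θ, r sin θ) = (32.393697, 6.296697)
h = r sin θ − e = 6.296697 − 9 = -2.703303
sin φ = h / L = -2.703303 / 166 = -0.01628496
φ = arcsin(-0.01628496) = -0.933101°

-0.9331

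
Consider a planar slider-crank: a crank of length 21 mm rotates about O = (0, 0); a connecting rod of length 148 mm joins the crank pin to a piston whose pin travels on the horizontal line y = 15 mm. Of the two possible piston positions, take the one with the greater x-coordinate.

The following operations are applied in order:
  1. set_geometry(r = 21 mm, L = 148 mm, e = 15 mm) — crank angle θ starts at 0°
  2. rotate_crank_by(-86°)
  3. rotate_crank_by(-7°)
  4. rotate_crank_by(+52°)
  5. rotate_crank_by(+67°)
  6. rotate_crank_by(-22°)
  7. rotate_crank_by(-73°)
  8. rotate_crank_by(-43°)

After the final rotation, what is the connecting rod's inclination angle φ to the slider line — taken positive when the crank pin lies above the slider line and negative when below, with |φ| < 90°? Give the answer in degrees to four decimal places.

-13.4685

set_geometry: r = 21 mm, L = 148 mm, e = 15 mm; θ ← 0°
rotate_crank_by(-86°): θ ← 0° -86° = -86°
rotate_crank_by(-7°): θ ← -86° -7° = -93°
rotate_crank_by(+52°): θ ← -93° +52° = -41°
rotate_crank_by(+67°): θ ← -41° +67° = 26°
rotate_crank_by(-22°): θ ← 26° -22° = 4°
rotate_crank_by(-73°): θ ← 4° -73° = -69°
rotate_crank_by(-43°): θ ← -69° -43° = -112°
crank pin P = (r cos θ, r sin θ) = (-7.866738, -19.470861)
h = r sin θ − e = -19.470861 − 15 = -34.470861
sin φ = h / L = -34.470861 / 148 = -0.23291122
φ = arcsin(-0.23291122) = -13.468528°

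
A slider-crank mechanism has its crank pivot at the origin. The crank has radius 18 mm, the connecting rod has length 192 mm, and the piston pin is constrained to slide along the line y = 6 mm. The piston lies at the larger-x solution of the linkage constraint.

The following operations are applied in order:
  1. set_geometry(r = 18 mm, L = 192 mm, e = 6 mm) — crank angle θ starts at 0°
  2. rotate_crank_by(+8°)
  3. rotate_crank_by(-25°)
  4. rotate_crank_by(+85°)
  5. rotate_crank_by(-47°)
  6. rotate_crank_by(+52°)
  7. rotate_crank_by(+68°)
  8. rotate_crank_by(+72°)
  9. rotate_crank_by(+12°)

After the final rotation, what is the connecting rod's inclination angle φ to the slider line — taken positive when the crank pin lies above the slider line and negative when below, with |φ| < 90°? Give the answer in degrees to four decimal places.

-5.5976

set_geometry: r = 18 mm, L = 192 mm, e = 6 mm; θ ← 0°
rotate_crank_by(+8°): θ ← 0° +8° = 8°
rotate_crank_by(-25°): θ ← 8° -25° = -17°
rotate_crank_by(+85°): θ ← -17° +85° = 68°
rotate_crank_by(-47°): θ ← 68° -47° = 21°
rotate_crank_by(+52°): θ ← 21° +52° = 73°
rotate_crank_by(+68°): θ ← 73° +68° = 141°
rotate_crank_by(+72°): θ ← 141° +72° = 213°
rotate_crank_by(+12°): θ ← 213° +12° = 225°
crank pin P = (r cos θ, r sin θ) = (-12.727922, -12.727922)
h = r sin θ − e = -12.727922 − 6 = -18.727922
sin φ = h / L = -18.727922 / 192 = -0.09754126
φ = arcsin(-0.09754126) = -5.597603°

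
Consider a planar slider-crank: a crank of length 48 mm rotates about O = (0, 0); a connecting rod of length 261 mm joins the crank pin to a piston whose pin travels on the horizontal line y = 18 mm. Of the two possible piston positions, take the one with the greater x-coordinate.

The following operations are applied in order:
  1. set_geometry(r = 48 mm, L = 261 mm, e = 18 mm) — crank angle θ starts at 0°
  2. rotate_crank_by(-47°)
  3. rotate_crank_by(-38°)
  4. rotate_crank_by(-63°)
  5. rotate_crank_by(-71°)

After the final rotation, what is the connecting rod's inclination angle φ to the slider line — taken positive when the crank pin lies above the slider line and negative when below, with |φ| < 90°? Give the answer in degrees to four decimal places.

set_geometry: r = 48 mm, L = 261 mm, e = 18 mm; θ ← 0°
rotate_crank_by(-47°): θ ← 0° -47° = -47°
rotate_crank_by(-38°): θ ← -47° -38° = -85°
rotate_crank_by(-63°): θ ← -85° -63° = -148°
rotate_crank_by(-71°): θ ← -148° -71° = -219°
crank pin P = (r cos θ, r sin θ) = (-37.303006, 30.207379)
h = r sin θ − e = 30.207379 − 18 = 12.207379
sin φ = h / L = 12.207379 / 261 = 0.04677157
φ = arcsin(0.04677157) = 2.680791°

2.6808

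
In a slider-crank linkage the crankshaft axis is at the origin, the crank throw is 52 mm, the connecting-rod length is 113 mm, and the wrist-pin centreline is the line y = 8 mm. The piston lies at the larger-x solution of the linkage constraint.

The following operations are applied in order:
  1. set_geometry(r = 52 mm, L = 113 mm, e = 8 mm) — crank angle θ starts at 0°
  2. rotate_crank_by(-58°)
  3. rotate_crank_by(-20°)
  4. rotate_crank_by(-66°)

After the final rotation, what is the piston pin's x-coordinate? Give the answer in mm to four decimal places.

64.1467

set_geometry: r = 52 mm, L = 113 mm, e = 8 mm; θ ← 0°
rotate_crank_by(-58°): θ ← 0° -58° = -58°
rotate_crank_by(-20°): θ ← -58° -20° = -78°
rotate_crank_by(-66°): θ ← -78° -66° = -144°
crank pin P = (r cos θ, r sin θ) = (-42.068884, -30.564833)
h = r sin θ − e = -30.564833 − 8 = -38.564833
x = r cos θ + √(L² − h²) = -42.068884 + √(12769.0 − 1487.2464) = -42.068884 + 106.215600 = 64.146716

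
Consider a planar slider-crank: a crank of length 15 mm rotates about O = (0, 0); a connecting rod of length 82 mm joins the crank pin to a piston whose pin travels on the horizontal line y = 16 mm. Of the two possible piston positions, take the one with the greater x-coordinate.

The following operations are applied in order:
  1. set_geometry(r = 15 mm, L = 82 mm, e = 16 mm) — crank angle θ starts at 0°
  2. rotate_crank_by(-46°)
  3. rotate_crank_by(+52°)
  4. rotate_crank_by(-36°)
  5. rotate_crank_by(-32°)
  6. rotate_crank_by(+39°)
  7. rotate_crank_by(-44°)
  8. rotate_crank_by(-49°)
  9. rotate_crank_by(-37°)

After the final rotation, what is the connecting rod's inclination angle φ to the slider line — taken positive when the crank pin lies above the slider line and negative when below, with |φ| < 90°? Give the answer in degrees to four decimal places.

set_geometry: r = 15 mm, L = 82 mm, e = 16 mm; θ ← 0°
rotate_crank_by(-46°): θ ← 0° -46° = -46°
rotate_crank_by(+52°): θ ← -46° +52° = 6°
rotate_crank_by(-36°): θ ← 6° -36° = -30°
rotate_crank_by(-32°): θ ← -30° -32° = -62°
rotate_crank_by(+39°): θ ← -62° +39° = -23°
rotate_crank_by(-44°): θ ← -23° -44° = -67°
rotate_crank_by(-49°): θ ← -67° -49° = -116°
rotate_crank_by(-37°): θ ← -116° -37° = -153°
crank pin P = (r cos θ, r sin θ) = (-13.365098, -6.809857)
h = r sin θ − e = -6.809857 − 16 = -22.809857
sin φ = h / L = -22.809857 / 82 = -0.27816899
φ = arcsin(-0.27816899) = -16.150955°

-16.1510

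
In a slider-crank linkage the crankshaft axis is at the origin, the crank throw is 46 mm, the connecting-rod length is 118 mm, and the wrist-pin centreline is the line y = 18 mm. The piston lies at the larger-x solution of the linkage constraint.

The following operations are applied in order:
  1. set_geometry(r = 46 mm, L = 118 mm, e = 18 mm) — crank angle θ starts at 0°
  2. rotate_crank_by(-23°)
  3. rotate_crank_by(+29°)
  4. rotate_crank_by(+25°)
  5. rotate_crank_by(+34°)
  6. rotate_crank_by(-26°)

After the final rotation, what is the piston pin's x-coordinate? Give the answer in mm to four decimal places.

set_geometry: r = 46 mm, L = 118 mm, e = 18 mm; θ ← 0°
rotate_crank_by(-23°): θ ← 0° -23° = -23°
rotate_crank_by(+29°): θ ← -23° +29° = 6°
rotate_crank_by(+25°): θ ← 6° +25° = 31°
rotate_crank_by(+34°): θ ← 31° +34° = 65°
rotate_crank_by(-26°): θ ← 65° -26° = 39°
crank pin P = (r cos θ, r sin θ) = (35.748714, 28.948738)
h = r sin θ − e = 28.948738 − 18 = 10.948738
x = r cos θ + √(L² − h²) = 35.748714 + √(13924.0 − 119.8749) = 35.748714 + 117.490958 = 153.239672

153.2397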